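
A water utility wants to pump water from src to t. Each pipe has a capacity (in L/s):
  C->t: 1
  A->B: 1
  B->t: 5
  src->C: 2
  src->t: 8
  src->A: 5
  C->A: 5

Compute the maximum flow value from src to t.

Augment src->t: bottleneck 8. Total 8.
Augment src->C->t: bottleneck 1. Total 9.
Augment src->A->B->t: bottleneck 1. Total 10.
No augmenting path remains in the residual graph.

10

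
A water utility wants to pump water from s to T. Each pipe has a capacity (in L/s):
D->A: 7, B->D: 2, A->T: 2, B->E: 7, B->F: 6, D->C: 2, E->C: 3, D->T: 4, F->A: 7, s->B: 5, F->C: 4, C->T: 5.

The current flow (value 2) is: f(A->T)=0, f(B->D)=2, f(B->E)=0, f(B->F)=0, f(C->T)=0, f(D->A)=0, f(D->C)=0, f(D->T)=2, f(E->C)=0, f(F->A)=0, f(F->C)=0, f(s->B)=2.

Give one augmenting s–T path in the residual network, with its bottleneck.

s->B->F->A->T, bottleneck 2

Residual along s->B->F->A->T: s->B: 3, B->F: 6, F->A: 7, A->T: 2.
Bottleneck = min = 2.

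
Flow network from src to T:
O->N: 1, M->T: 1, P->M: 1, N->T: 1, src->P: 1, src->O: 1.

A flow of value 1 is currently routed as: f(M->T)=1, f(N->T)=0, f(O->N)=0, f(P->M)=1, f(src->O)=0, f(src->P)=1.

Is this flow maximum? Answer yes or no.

No

Residual path src->O->N->T has bottleneck 1 > 0.
Pushing 1 along it raises the flow to 2, so the given flow is not maximum.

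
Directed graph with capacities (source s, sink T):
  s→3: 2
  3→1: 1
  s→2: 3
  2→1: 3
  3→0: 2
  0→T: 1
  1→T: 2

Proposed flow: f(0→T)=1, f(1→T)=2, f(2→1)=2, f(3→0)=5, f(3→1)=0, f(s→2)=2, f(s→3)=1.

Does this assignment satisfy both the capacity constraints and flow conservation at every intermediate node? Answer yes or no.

No

Capacity violated on 3→0: flow 5 > capacity 2.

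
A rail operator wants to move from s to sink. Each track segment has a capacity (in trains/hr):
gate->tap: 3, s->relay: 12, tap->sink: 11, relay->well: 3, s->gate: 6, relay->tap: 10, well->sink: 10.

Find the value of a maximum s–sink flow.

Augment s->gate->tap->sink: bottleneck 3. Total 3.
Augment s->relay->tap->sink: bottleneck 8. Total 11.
Augment s->relay->well->sink: bottleneck 3. Total 14.
No augmenting path remains in the residual graph.

14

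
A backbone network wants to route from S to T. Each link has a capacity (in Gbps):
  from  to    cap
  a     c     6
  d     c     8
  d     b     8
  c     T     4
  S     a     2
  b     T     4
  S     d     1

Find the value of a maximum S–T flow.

Augment S→a→c→T: bottleneck 2. Total 2.
Augment S→d→c→T: bottleneck 1. Total 3.
No augmenting path remains in the residual graph.

3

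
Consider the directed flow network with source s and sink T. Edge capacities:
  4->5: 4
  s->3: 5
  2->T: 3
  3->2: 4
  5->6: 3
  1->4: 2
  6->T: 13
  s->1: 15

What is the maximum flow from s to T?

Augment s->3->2->T: bottleneck 3. Total 3.
Augment s->1->4->5->6->T: bottleneck 2. Total 5.
No augmenting path remains in the residual graph.

5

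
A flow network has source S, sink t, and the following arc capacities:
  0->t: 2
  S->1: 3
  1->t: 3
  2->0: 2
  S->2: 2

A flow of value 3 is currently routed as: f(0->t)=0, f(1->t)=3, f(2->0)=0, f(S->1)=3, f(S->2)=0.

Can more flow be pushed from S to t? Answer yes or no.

Yes

Residual path S->2->0->t has bottleneck 2 > 0.
Pushing 2 along it raises the flow to 5, so the given flow is not maximum.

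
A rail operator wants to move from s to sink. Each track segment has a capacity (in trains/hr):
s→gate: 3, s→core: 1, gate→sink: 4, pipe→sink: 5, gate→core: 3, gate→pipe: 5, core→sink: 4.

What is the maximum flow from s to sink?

4

Augment s→gate→sink: bottleneck 3. Total 3.
Augment s→core→sink: bottleneck 1. Total 4.
No augmenting path remains in the residual graph.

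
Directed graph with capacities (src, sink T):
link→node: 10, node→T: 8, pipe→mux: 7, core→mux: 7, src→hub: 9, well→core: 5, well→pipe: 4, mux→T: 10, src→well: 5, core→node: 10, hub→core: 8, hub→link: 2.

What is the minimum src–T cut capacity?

14

Max flow = 14 (via 5 augmenting paths).
In the residual at optimum, the set reachable from src is {src}.
Cut edges: src→well (cap 5), src→hub (cap 9). Sum = 14.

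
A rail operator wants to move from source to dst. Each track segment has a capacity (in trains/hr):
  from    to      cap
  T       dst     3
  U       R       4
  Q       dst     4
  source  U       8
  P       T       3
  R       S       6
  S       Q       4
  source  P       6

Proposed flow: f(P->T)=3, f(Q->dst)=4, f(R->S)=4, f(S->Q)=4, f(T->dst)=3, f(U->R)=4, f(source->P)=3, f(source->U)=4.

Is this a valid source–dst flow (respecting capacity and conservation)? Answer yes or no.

Yes

Every edge has 0 ≤ f(e) ≤ cap(e).
At each intermediate node, inflow equals outflow.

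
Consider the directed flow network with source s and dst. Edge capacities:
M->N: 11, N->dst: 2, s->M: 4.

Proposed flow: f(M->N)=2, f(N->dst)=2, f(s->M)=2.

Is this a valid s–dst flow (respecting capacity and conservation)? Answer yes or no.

Every edge has 0 ≤ f(e) ≤ cap(e).
At each intermediate node, inflow equals outflow.

Yes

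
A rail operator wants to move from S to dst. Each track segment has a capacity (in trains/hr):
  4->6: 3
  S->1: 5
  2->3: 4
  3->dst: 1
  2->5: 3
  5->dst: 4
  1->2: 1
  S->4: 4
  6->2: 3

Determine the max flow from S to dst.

Augment S->1->2->5->dst: bottleneck 1. Total 1.
Augment S->4->6->2->5->dst: bottleneck 2. Total 3.
Augment S->4->6->2->3->dst: bottleneck 1. Total 4.
No augmenting path remains in the residual graph.

4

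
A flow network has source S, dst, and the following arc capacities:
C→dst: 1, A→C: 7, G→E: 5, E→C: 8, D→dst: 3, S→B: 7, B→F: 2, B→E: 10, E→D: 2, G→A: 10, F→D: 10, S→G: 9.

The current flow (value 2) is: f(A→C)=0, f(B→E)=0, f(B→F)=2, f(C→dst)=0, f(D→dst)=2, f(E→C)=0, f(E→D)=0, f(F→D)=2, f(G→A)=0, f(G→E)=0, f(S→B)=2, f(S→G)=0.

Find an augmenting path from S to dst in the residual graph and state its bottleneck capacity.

S→B→E→D→dst, bottleneck 1

Residual along S→B→E→D→dst: S→B: 5, B→E: 10, E→D: 2, D→dst: 1.
Bottleneck = min = 1.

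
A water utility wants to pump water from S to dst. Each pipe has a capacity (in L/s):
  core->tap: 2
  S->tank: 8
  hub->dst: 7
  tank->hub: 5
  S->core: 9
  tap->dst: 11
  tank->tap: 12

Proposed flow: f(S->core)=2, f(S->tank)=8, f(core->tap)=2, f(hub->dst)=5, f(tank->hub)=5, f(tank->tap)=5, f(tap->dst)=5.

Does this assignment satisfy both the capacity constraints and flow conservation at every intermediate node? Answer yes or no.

No

Conservation fails at tank: inflow 8 ≠ outflow 10.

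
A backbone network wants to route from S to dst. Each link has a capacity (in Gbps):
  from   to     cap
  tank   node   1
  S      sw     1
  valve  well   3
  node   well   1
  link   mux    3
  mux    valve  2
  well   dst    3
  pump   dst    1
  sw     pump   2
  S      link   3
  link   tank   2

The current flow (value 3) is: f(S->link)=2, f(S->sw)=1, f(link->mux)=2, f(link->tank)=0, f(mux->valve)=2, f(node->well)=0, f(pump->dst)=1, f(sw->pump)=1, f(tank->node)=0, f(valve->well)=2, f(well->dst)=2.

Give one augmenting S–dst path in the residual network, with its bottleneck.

Residual along S->link->tank->node->well->dst: S->link: 1, link->tank: 2, tank->node: 1, node->well: 1, well->dst: 1.
Bottleneck = min = 1.

S->link->tank->node->well->dst, bottleneck 1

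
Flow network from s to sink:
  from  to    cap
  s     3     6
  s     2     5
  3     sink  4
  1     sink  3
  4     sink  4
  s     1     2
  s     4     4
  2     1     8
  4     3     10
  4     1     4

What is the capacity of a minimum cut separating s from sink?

11

Max flow = 11 (via 4 augmenting paths).
In the residual at optimum, the set reachable from s is {1, 2, 3, s}.
Cut edges: s->4 (cap 4), 1->sink (cap 3), 3->sink (cap 4). Sum = 11.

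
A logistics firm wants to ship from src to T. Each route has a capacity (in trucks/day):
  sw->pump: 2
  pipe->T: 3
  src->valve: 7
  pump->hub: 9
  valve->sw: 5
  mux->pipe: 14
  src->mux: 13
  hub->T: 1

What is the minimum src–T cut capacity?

Max flow = 4 (via 2 augmenting paths).
In the residual at optimum, the set reachable from src is {hub, mux, pipe, pump, src, sw, valve}.
Cut edges: hub->T (cap 1), pipe->T (cap 3). Sum = 4.

4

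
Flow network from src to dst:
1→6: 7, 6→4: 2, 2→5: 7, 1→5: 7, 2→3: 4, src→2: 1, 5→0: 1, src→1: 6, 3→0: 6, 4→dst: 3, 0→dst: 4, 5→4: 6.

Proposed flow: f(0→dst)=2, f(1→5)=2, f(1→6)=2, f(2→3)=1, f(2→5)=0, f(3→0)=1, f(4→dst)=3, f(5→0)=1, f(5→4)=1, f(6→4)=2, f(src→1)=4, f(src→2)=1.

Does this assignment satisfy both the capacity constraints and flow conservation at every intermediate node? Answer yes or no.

Yes

Every edge has 0 ≤ f(e) ≤ cap(e).
At each intermediate node, inflow equals outflow.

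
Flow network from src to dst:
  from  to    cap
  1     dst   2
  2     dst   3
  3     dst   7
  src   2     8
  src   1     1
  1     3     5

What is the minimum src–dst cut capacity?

Max flow = 4 (via 2 augmenting paths).
In the residual at optimum, the set reachable from src is {2, src}.
Cut edges: src->1 (cap 1), 2->dst (cap 3). Sum = 4.

4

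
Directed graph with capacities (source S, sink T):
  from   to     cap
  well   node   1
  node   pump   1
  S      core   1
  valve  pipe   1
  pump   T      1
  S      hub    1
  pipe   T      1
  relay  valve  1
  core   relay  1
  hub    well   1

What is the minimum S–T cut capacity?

Max flow = 2 (via 2 augmenting paths).
In the residual at optimum, the set reachable from S is {S}.
Cut edges: S->core (cap 1), S->hub (cap 1). Sum = 2.

2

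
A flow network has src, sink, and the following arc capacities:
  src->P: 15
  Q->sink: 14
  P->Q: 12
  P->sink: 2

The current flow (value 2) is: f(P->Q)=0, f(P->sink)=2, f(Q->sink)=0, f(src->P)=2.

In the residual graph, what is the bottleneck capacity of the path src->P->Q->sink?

12

Residual capacities along the path: src->P: 13, P->Q: 12, Q->sink: 14.
Minimum is 12.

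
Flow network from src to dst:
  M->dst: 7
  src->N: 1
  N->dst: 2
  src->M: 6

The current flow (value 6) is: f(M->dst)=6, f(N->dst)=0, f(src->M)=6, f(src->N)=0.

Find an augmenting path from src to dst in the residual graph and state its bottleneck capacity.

src->N->dst, bottleneck 1

Residual along src->N->dst: src->N: 1, N->dst: 2.
Bottleneck = min = 1.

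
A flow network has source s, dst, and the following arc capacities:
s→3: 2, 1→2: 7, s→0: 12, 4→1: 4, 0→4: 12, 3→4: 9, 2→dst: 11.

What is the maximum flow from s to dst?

4

Augment s→3→4→1→2→dst: bottleneck 2. Total 2.
Augment s→0→4→1→2→dst: bottleneck 2. Total 4.
No augmenting path remains in the residual graph.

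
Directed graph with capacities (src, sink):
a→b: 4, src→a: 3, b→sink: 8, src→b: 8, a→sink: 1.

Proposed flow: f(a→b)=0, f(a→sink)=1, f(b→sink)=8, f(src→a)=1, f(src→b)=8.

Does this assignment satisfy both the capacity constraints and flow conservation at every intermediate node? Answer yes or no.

Yes

Every edge has 0 ≤ f(e) ≤ cap(e).
At each intermediate node, inflow equals outflow.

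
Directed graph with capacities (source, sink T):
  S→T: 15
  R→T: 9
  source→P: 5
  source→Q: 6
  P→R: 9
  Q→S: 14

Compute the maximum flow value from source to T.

11

Augment source→P→R→T: bottleneck 5. Total 5.
Augment source→Q→S→T: bottleneck 6. Total 11.
No augmenting path remains in the residual graph.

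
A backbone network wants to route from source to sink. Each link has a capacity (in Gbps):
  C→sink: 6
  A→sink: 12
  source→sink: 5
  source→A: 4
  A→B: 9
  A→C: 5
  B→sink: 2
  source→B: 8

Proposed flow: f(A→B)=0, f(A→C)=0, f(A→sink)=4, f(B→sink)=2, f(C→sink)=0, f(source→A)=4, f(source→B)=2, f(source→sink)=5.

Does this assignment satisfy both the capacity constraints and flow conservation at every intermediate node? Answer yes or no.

Yes

Every edge has 0 ≤ f(e) ≤ cap(e).
At each intermediate node, inflow equals outflow.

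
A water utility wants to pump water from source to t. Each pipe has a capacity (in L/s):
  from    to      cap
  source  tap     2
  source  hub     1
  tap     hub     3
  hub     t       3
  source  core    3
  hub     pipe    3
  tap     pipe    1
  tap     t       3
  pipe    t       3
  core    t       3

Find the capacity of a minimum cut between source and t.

Max flow = 6 (via 3 augmenting paths).
In the residual at optimum, the set reachable from source is {source}.
Cut edges: source→tap (cap 2), source→hub (cap 1), source→core (cap 3). Sum = 6.

6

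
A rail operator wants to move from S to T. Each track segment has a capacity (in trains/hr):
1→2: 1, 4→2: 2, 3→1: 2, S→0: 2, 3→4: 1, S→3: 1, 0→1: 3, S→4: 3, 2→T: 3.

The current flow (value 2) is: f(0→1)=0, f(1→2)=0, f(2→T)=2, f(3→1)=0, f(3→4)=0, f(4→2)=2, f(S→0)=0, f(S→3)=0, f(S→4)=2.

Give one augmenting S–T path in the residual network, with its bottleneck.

Residual along S→0→1→2→T: S→0: 2, 0→1: 3, 1→2: 1, 2→T: 1.
Bottleneck = min = 1.

S→0→1→2→T, bottleneck 1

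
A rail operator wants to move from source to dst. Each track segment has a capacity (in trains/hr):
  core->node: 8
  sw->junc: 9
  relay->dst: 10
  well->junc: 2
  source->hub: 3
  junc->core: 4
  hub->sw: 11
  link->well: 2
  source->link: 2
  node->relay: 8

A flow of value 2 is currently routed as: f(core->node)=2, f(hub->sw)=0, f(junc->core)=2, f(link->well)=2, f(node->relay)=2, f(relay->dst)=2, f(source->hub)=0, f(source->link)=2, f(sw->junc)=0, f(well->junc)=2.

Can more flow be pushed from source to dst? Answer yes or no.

Residual path source->hub->sw->junc->core->node->relay->dst has bottleneck 2 > 0.
Pushing 2 along it raises the flow to 4, so the given flow is not maximum.

Yes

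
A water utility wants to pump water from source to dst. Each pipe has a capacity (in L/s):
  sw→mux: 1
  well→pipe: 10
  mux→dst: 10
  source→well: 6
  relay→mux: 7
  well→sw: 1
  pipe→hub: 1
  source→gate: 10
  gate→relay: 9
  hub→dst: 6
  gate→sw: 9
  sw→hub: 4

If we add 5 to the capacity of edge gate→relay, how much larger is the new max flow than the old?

0

Original max flow = 12.
Edge gate→relay does not cross the min cut (source side {pipe, source, well}), so extra capacity there cannot help.
New max flow = 12. Increase = 0.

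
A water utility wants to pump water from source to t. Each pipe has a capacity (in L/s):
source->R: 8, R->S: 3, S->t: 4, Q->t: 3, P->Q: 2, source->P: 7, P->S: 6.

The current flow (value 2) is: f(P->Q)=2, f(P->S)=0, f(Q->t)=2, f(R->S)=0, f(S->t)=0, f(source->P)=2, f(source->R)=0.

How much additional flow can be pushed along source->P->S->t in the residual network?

4

Residual capacities along the path: source->P: 5, P->S: 6, S->t: 4.
Minimum is 4.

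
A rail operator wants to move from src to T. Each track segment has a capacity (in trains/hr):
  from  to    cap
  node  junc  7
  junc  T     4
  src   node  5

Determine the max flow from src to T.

4

Augment src->node->junc->T: bottleneck 4. Total 4.
No augmenting path remains in the residual graph.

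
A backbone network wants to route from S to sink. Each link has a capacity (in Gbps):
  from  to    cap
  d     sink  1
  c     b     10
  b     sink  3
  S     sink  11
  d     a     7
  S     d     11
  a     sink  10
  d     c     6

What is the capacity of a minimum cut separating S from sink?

22

Max flow = 22 (via 4 augmenting paths).
In the residual at optimum, the set reachable from S is {S}.
Cut edges: S→d (cap 11), S→sink (cap 11). Sum = 22.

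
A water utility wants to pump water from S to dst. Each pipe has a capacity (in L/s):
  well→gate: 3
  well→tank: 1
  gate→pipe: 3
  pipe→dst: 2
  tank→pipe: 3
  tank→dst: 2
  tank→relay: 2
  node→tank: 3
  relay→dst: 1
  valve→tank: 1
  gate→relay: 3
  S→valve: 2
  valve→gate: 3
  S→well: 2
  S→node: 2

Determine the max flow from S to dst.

5

Augment S→valve→tank→dst: bottleneck 1. Total 1.
Augment S→well→tank→dst: bottleneck 1. Total 2.
Augment S→valve→gate→relay→dst: bottleneck 1. Total 3.
Augment S→well→gate→pipe→dst: bottleneck 1. Total 4.
Augment S→node→tank→pipe→dst: bottleneck 1. Total 5.
No augmenting path remains in the residual graph.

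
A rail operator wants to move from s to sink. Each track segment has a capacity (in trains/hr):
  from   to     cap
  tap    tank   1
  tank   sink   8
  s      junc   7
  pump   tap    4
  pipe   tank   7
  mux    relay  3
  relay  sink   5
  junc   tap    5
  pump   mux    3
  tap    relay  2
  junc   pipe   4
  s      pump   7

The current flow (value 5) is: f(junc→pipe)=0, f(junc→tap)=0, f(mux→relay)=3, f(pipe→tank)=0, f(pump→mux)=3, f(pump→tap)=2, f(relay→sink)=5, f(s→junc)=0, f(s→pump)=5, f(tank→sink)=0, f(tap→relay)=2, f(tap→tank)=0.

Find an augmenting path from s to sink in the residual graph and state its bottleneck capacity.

Residual along s→pump→tap→tank→sink: s→pump: 2, pump→tap: 2, tap→tank: 1, tank→sink: 8.
Bottleneck = min = 1.

s→pump→tap→tank→sink, bottleneck 1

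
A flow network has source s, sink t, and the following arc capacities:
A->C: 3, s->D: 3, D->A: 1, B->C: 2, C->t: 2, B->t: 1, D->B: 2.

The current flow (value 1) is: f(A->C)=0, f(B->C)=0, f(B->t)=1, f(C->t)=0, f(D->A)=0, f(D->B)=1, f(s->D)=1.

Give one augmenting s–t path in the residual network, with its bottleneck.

s->D->A->C->t, bottleneck 1

Residual along s->D->A->C->t: s->D: 2, D->A: 1, A->C: 3, C->t: 2.
Bottleneck = min = 1.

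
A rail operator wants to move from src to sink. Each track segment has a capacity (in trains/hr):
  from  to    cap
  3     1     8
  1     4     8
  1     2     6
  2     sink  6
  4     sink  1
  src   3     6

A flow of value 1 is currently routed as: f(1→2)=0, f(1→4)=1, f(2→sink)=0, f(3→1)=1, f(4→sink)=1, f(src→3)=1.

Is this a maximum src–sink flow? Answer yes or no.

No

Residual path src→3→1→2→sink has bottleneck 5 > 0.
Pushing 5 along it raises the flow to 6, so the given flow is not maximum.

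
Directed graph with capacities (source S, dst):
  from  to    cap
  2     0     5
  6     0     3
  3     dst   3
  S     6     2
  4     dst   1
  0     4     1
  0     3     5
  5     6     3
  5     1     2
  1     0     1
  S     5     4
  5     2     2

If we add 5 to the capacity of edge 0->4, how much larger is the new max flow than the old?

0

Original max flow = 4.
Even with extra capacity on 0->4, another cut of capacity 4 remains binding.
New max flow = 4. Increase = 0.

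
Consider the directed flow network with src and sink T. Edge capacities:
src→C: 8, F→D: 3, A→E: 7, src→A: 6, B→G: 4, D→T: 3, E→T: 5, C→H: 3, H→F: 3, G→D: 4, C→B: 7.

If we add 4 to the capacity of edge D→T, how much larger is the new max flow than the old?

4

Original max flow = 8.
After raising cap(D→T), augmenting paths through that edge carry 4 more units.
New max flow = 12. Increase = 4.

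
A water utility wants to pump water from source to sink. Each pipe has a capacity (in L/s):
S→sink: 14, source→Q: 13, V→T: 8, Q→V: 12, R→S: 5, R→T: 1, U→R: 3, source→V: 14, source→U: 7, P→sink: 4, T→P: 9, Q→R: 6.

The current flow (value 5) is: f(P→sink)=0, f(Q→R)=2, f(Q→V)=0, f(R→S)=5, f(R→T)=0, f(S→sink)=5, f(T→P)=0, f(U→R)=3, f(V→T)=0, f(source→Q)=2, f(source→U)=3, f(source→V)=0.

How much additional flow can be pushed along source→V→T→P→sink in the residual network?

Residual capacities along the path: source→V: 14, V→T: 8, T→P: 9, P→sink: 4.
Minimum is 4.

4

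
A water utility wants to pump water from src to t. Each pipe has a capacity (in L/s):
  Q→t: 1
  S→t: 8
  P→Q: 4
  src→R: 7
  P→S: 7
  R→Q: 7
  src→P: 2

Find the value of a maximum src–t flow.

3

Augment src→R→Q→t: bottleneck 1. Total 1.
Augment src→P→S→t: bottleneck 2. Total 3.
No augmenting path remains in the residual graph.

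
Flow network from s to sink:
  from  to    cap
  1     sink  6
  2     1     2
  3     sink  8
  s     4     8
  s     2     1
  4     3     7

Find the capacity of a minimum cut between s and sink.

Max flow = 8 (via 2 augmenting paths).
In the residual at optimum, the set reachable from s is {4, s}.
Cut edges: 4->3 (cap 7), s->2 (cap 1). Sum = 8.

8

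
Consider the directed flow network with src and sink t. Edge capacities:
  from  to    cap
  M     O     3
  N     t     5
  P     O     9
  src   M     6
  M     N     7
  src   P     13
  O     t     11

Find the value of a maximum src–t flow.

Augment src->M->N->t: bottleneck 5. Total 5.
Augment src->M->O->t: bottleneck 1. Total 6.
Augment src->P->O->t: bottleneck 9. Total 15.
No augmenting path remains in the residual graph.

15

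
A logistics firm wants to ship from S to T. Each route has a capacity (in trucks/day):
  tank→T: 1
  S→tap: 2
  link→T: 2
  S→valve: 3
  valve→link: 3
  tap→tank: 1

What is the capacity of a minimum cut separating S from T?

3

Max flow = 3 (via 2 augmenting paths).
In the residual at optimum, the set reachable from S is {S, link, tap, valve}.
Cut edges: tap→tank (cap 1), link→T (cap 2). Sum = 3.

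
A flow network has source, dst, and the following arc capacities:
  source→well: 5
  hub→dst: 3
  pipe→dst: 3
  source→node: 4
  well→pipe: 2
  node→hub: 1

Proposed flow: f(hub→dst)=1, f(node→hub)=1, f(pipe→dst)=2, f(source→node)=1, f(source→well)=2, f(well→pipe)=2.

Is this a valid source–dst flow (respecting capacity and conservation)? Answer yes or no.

Yes

Every edge has 0 ≤ f(e) ≤ cap(e).
At each intermediate node, inflow equals outflow.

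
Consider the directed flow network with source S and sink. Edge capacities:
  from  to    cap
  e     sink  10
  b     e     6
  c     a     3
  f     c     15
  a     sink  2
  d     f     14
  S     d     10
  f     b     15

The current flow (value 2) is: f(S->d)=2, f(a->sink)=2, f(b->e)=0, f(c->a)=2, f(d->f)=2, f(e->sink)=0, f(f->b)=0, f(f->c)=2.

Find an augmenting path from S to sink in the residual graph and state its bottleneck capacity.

S->d->f->b->e->sink, bottleneck 6

Residual along S->d->f->b->e->sink: S->d: 8, d->f: 12, f->b: 15, b->e: 6, e->sink: 10.
Bottleneck = min = 6.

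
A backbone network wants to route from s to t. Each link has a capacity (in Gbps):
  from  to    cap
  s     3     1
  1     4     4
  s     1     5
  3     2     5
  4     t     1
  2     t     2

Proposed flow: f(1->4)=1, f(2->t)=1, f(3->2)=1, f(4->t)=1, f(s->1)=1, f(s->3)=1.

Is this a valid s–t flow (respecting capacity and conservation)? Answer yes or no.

Every edge has 0 ≤ f(e) ≤ cap(e).
At each intermediate node, inflow equals outflow.

Yes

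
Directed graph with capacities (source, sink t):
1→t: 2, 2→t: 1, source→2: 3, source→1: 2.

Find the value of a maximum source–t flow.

Augment source→2→t: bottleneck 1. Total 1.
Augment source→1→t: bottleneck 2. Total 3.
No augmenting path remains in the residual graph.

3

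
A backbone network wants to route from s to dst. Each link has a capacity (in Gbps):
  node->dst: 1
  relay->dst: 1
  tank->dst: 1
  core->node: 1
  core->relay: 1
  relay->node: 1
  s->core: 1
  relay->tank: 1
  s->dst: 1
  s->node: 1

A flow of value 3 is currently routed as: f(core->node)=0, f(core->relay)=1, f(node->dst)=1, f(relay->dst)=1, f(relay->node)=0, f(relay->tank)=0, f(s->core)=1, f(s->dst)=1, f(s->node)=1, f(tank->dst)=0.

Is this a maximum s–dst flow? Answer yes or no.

Residual reachable from s: {s}; dst is not reachable.
Saturated cut: s->core, s->node, s->dst with total capacity 3 = current flow value. Flow is maximum.

Yes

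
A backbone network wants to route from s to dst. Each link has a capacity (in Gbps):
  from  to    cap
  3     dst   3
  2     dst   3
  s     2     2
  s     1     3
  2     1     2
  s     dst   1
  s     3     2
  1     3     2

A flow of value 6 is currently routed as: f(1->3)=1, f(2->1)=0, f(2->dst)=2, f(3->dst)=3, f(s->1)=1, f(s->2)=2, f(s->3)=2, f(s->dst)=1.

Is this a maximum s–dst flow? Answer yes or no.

Yes

Residual reachable from s: {1, 3, s}; dst is not reachable.
Saturated cut: s->2, s->dst, 3->dst with total capacity 6 = current flow value. Flow is maximum.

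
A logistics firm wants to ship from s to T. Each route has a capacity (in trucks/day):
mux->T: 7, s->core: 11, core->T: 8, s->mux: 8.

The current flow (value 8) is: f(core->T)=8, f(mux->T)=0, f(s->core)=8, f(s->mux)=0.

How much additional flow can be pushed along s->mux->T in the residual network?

Residual capacities along the path: s->mux: 8, mux->T: 7.
Minimum is 7.

7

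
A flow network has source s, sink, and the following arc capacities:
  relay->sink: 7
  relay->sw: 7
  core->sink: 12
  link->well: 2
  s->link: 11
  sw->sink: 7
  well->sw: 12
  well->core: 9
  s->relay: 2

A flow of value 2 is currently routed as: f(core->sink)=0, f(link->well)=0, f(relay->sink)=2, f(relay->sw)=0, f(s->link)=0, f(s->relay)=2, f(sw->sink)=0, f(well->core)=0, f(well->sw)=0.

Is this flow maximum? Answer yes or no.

Residual path s->link->well->sw->sink has bottleneck 2 > 0.
Pushing 2 along it raises the flow to 4, so the given flow is not maximum.

No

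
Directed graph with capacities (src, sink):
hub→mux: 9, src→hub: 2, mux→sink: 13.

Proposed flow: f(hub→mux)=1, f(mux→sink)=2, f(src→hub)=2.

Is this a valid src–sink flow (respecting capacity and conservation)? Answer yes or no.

No

Conservation fails at hub: inflow 2 ≠ outflow 1.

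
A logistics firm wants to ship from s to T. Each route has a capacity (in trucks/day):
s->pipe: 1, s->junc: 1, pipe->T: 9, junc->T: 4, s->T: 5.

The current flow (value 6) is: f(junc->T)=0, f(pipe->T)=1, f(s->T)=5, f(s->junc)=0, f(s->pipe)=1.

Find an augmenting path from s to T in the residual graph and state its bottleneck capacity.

Residual along s->junc->T: s->junc: 1, junc->T: 4.
Bottleneck = min = 1.

s->junc->T, bottleneck 1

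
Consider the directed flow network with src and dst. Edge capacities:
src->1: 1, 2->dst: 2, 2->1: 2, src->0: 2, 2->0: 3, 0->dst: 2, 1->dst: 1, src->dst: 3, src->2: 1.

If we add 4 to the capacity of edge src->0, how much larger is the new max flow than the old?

0

Original max flow = 7.
Even with extra capacity on src->0, another cut of capacity 7 remains binding.
New max flow = 7. Increase = 0.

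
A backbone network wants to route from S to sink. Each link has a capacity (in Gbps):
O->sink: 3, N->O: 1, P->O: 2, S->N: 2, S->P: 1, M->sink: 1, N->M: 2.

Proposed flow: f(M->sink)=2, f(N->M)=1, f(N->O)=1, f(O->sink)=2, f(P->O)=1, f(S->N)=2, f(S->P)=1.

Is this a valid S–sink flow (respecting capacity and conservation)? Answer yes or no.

No

Capacity violated on M->sink: flow 2 > capacity 1.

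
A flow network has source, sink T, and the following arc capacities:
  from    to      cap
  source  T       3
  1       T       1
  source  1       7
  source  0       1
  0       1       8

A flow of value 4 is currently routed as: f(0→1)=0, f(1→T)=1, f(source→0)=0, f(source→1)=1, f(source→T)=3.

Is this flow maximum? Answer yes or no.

Yes

Residual reachable from source: {0, 1, source}; T is not reachable.
Saturated cut: source→T, 1→T with total capacity 4 = current flow value. Flow is maximum.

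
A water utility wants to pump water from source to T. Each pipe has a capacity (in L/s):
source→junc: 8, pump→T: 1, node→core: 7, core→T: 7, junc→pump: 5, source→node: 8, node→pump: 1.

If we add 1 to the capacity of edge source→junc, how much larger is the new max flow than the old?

0

Original max flow = 8.
Edge source→junc does not cross the min cut (source side {junc, node, pump, source}), so extra capacity there cannot help.
New max flow = 8. Increase = 0.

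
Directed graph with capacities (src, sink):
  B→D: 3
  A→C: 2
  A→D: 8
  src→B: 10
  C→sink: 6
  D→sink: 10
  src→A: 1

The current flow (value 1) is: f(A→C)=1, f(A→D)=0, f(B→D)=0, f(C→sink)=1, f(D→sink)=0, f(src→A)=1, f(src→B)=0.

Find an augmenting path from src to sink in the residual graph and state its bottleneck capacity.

src→B→D→sink, bottleneck 3

Residual along src→B→D→sink: src→B: 10, B→D: 3, D→sink: 10.
Bottleneck = min = 3.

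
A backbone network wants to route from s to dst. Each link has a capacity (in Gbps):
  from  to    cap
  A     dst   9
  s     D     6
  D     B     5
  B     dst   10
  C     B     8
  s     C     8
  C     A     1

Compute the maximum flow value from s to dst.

Augment s→D→B→dst: bottleneck 5. Total 5.
Augment s→C→B→dst: bottleneck 5. Total 10.
Augment s→C→A→dst: bottleneck 1. Total 11.
No augmenting path remains in the residual graph.

11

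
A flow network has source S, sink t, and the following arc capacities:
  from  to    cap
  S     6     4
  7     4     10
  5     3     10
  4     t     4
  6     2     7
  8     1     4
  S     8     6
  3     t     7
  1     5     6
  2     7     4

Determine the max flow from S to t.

8

Augment S→6→2→7→4→t: bottleneck 4. Total 4.
Augment S→8→1→5→3→t: bottleneck 4. Total 8.
No augmenting path remains in the residual graph.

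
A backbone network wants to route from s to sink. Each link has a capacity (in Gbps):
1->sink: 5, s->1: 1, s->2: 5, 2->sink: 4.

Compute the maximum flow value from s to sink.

Augment s->1->sink: bottleneck 1. Total 1.
Augment s->2->sink: bottleneck 4. Total 5.
No augmenting path remains in the residual graph.

5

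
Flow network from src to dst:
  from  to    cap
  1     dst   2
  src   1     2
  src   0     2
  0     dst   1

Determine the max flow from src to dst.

3

Augment src→1→dst: bottleneck 2. Total 2.
Augment src→0→dst: bottleneck 1. Total 3.
No augmenting path remains in the residual graph.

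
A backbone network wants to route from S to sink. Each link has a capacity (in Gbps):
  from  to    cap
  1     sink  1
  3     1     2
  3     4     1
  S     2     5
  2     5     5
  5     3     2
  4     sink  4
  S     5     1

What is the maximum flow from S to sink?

Augment S→5→3→1→sink: bottleneck 1. Total 1.
Augment S→2→5→3→4→sink: bottleneck 1. Total 2.
No augmenting path remains in the residual graph.

2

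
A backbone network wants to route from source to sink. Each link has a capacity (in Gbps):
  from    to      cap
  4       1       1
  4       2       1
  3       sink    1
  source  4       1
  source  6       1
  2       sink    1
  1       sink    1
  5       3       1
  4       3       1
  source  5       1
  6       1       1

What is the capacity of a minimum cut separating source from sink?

3

Max flow = 3 (via 3 augmenting paths).
In the residual at optimum, the set reachable from source is {source}.
Cut edges: source→5 (cap 1), source→6 (cap 1), source→4 (cap 1). Sum = 3.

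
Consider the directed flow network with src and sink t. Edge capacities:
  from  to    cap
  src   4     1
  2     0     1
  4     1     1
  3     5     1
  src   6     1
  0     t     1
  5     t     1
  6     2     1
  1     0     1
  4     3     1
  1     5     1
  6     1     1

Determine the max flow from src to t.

2

Augment src→4→3→5→t: bottleneck 1. Total 1.
Augment src→6→1→0→t: bottleneck 1. Total 2.
No augmenting path remains in the residual graph.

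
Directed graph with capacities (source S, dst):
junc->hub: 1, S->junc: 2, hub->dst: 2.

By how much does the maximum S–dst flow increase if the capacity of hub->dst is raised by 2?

0

Original max flow = 1.
Edge hub->dst does not cross the min cut (source side {S, junc}), so extra capacity there cannot help.
New max flow = 1. Increase = 0.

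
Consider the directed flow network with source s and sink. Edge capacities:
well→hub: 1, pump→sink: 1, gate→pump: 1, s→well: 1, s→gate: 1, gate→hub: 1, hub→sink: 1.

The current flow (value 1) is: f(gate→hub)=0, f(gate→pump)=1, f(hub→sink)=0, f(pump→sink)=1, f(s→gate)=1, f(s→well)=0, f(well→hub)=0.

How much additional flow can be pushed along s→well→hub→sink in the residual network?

1

Residual capacities along the path: s→well: 1, well→hub: 1, hub→sink: 1.
Minimum is 1.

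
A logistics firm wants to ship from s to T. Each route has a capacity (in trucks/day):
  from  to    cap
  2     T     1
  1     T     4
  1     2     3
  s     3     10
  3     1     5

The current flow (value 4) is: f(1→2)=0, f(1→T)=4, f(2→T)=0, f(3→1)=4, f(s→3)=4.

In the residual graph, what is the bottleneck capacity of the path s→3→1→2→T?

Residual capacities along the path: s→3: 6, 3→1: 1, 1→2: 3, 2→T: 1.
Minimum is 1.

1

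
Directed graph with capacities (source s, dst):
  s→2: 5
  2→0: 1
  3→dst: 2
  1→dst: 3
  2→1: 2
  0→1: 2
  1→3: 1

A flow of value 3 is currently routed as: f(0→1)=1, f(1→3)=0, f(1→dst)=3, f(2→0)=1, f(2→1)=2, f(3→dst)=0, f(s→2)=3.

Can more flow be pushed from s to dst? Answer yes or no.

No

Residual reachable from s: {2, s}; dst is not reachable.
Saturated cut: 2→0, 2→1 with total capacity 3 = current flow value. Flow is maximum.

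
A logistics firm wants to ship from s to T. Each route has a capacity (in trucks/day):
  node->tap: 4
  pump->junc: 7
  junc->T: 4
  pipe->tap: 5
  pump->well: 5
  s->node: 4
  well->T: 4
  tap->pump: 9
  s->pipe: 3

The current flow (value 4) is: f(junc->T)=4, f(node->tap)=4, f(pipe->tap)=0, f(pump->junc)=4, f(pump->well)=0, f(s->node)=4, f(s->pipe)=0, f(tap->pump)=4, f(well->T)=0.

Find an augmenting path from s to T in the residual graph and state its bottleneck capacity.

s->pipe->tap->pump->well->T, bottleneck 3

Residual along s->pipe->tap->pump->well->T: s->pipe: 3, pipe->tap: 5, tap->pump: 5, pump->well: 5, well->T: 4.
Bottleneck = min = 3.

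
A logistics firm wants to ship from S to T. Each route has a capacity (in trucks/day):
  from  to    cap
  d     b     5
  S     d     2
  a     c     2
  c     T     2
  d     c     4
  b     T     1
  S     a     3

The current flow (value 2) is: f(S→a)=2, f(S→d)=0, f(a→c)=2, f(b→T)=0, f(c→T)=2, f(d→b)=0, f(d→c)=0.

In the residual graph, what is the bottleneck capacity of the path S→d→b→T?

1

Residual capacities along the path: S→d: 2, d→b: 5, b→T: 1.
Minimum is 1.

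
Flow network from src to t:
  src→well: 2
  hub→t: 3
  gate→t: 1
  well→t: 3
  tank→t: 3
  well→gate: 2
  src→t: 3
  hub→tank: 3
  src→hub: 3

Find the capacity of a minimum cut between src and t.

Max flow = 8 (via 3 augmenting paths).
In the residual at optimum, the set reachable from src is {src}.
Cut edges: src→hub (cap 3), src→well (cap 2), src→t (cap 3). Sum = 8.

8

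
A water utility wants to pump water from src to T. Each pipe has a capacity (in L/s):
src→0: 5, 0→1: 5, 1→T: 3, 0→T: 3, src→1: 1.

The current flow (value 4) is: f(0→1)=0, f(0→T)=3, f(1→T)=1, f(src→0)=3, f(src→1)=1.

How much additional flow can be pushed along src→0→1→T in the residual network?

2

Residual capacities along the path: src→0: 2, 0→1: 5, 1→T: 2.
Minimum is 2.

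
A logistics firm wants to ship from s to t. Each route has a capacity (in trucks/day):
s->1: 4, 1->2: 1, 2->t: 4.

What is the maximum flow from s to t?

Augment s->1->2->t: bottleneck 1. Total 1.
No augmenting path remains in the residual graph.

1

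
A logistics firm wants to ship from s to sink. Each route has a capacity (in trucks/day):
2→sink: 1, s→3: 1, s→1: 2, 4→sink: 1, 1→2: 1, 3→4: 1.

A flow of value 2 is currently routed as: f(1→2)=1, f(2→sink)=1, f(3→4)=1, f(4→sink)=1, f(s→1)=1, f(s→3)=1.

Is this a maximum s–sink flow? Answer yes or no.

Residual reachable from s: {1, s}; sink is not reachable.
Saturated cut: 1→2, s→3 with total capacity 2 = current flow value. Flow is maximum.

Yes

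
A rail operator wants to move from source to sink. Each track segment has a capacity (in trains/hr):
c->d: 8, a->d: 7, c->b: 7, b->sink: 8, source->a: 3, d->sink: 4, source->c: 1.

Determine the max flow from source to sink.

Augment source->a->d->sink: bottleneck 3. Total 3.
Augment source->c->d->sink: bottleneck 1. Total 4.
No augmenting path remains in the residual graph.

4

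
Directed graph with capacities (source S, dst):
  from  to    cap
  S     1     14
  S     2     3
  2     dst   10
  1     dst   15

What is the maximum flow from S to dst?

17

Augment S->1->dst: bottleneck 14. Total 14.
Augment S->2->dst: bottleneck 3. Total 17.
No augmenting path remains in the residual graph.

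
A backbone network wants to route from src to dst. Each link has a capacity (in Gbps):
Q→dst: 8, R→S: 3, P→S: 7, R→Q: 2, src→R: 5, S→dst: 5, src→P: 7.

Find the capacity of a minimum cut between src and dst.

Max flow = 7 (via 2 augmenting paths).
In the residual at optimum, the set reachable from src is {P, R, S, src}.
Cut edges: R→Q (cap 2), S→dst (cap 5). Sum = 7.

7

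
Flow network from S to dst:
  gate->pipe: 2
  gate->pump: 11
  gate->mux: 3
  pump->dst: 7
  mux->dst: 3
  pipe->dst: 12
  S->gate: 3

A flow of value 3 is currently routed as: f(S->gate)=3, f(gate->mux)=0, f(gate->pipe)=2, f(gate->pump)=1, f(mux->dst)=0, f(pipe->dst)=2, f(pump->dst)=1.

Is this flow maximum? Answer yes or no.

Residual reachable from S: {S}; dst is not reachable.
Saturated cut: S->gate with total capacity 3 = current flow value. Flow is maximum.

Yes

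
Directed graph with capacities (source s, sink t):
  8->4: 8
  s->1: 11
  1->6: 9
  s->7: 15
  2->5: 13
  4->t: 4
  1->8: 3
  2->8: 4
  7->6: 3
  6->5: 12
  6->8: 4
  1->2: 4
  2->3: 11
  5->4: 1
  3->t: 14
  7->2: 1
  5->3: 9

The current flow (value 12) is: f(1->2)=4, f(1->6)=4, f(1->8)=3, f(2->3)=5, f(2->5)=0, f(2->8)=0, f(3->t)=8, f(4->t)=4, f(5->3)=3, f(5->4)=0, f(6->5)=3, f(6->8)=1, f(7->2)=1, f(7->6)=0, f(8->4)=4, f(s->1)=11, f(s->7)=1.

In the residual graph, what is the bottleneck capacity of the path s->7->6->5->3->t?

Residual capacities along the path: s->7: 14, 7->6: 3, 6->5: 9, 5->3: 6, 3->t: 6.
Minimum is 3.

3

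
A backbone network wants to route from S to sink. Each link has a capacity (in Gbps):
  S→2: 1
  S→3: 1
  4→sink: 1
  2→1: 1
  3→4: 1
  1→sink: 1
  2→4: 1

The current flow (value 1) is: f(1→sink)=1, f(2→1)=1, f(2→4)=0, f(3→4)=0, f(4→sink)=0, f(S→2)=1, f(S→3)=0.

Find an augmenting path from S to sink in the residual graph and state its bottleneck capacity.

Residual along S→3→4→sink: S→3: 1, 3→4: 1, 4→sink: 1.
Bottleneck = min = 1.

S→3→4→sink, bottleneck 1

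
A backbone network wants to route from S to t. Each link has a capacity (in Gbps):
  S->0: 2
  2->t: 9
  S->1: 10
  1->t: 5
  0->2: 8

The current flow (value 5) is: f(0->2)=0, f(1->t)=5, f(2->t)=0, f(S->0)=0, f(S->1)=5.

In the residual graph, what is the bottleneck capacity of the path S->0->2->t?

2

Residual capacities along the path: S->0: 2, 0->2: 8, 2->t: 9.
Minimum is 2.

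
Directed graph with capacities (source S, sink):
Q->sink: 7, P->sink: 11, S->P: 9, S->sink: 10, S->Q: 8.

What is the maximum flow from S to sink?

26

Augment S->sink: bottleneck 10. Total 10.
Augment S->P->sink: bottleneck 9. Total 19.
Augment S->Q->sink: bottleneck 7. Total 26.
No augmenting path remains in the residual graph.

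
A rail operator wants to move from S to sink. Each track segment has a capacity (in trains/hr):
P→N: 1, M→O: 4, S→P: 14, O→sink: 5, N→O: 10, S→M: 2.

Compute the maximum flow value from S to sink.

3

Augment S→M→O→sink: bottleneck 2. Total 2.
Augment S→P→N→O→sink: bottleneck 1. Total 3.
No augmenting path remains in the residual graph.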